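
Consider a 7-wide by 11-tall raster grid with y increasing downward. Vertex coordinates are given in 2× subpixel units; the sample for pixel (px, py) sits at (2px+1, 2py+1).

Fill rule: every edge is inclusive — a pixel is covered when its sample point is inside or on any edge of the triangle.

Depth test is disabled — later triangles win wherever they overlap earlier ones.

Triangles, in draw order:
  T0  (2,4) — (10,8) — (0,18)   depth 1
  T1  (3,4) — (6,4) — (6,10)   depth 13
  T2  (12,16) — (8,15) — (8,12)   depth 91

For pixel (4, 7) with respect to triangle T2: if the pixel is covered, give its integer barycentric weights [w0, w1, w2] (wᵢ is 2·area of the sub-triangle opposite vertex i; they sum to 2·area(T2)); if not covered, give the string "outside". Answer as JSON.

T0:
  2·area = 120
  edge (2, 4)→(10, 8): d=(8,4) inclusive
  edge (10, 8)→(0, 18): d=(-10,10) inclusive
  edge (0, 18)→(2, 4): d=(2,-14) inclusive
    (1,2)@(3, 5): e=[4,100,16] → X
    (2,2)@(5, 5): e=[-4,80,44] → .
    (6,2)@(13, 5): e=[-36,0,156] → .  [on edge]
    (1,3)@(3, 7): e=[20,80,20] → X
    (2,3)@(5, 7): e=[12,60,48] → X
    (3,3)@(7, 7): e=[4,40,76] → X
    (4,3)@(9, 7): e=[-4,20,104] → .
    (5,3)@(11, 7): e=[-12,0,132] → .  [on edge]
    (1,4)@(3, 9): e=[36,60,24] → X
    (4,4)@(9, 9): e=[12,0,108] → X  [on edge]
    (5,4)@(11, 9): e=[4,-20,136] → .
    (0,5)@(1, 11): e=[60,60,0] → X  [on edge]
    (3,5)@(7, 11): e=[36,0,84] → X  [on edge]
    (2,6)@(5, 13): e=[60,0,60] → X  [on edge]
    (1,7)@(3, 15): e=[84,0,36] → X  [on edge]
    (0,8)@(1, 17): e=[108,0,12] → X  [on edge]
  covered (18 px):
    . . . . . . .
    . . . . . . .
    . X . . . . .
    . X X X . . .
    . X X X X . .
    X X X X . . .
    X X X . . . .
    X X . . . . .
    X . . . . . .
    . . . . . . .
    . . . . . . .
T1:
  2·area = 18
  edge (3, 4)→(6, 4): d=(3,0) inclusive
  edge (6, 4)→(6, 10): d=(0,6) inclusive
  edge (6, 10)→(3, 4): d=(-3,-6) inclusive
    (2,2)@(5, 5): e=[3,6,9] → X
    (3,2)@(7, 5): e=[3,-6,21] → .
    (2,3)@(5, 7): e=[9,6,3] → X
    (3,3)@(7, 7): e=[9,-6,15] → .
    (2,4)@(5, 9): e=[15,6,-3] → .
  covered (2 px):
    . . . . . . .
    . . . . . . .
    . . X . . . .
    . . X . . . .
    . . . . . . .
    . . . . . . .
    . . . . . . .
    . . . . . . .
    . . . . . . .
    . . . . . . .
    . . . . . . .
T2:
  2·area = 12
  edge (12, 16)→(8, 15): d=(-4,-1) inclusive
  edge (8, 15)→(8, 12): d=(0,-3) inclusive
  edge (8, 12)→(12, 16): d=(4,4) inclusive
    (0,2)@(1, 5): e=[33,-21,0] → .  [on edge]
    (1,3)@(3, 7): e=[27,-15,0] → .  [on edge]
    (2,4)@(5, 9): e=[21,-9,0] → .  [on edge]
    (3,5)@(7, 11): e=[15,-3,0] → .  [on edge]
    (4,6)@(9, 13): e=[9,3,0] → X  [on edge]
    (5,6)@(11, 13): e=[11,9,-8] → .
    (4,7)@(9, 15): e=[1,3,8] → X
    (5,7)@(11, 15): e=[3,9,0] → X  [on edge]
    (6,7)@(13, 15): e=[5,15,-8] → .
    (4,8)@(9, 17): e=[-7,3,16] → .
    (5,8)@(11, 17): e=[-5,9,8] → .
    (6,8)@(13, 17): e=[-3,15,0] → .  [on edge]
  covered (3 px):
    . . . . . . .
    . . . . . . .
    . . . . . . .
    . . . . . . .
    . . . . . . .
    . . . . . . .
    . . . . X . .
    . . . . X X .
    . . . . . . .
    . . . . . . .
    . . . . . . .

Answer: [3,8,1]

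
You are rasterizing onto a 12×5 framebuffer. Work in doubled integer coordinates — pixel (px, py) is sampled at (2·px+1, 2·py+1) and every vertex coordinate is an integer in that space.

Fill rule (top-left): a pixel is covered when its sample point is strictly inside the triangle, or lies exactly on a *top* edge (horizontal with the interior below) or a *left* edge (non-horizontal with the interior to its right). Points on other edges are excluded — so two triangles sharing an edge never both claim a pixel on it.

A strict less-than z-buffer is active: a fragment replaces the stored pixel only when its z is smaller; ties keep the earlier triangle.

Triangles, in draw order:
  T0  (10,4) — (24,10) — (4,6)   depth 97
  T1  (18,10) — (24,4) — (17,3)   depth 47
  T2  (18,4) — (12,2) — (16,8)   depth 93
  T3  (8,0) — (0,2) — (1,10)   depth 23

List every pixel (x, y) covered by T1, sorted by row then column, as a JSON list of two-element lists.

T0:
  2·area = 64
  edge (10, 4)→(24, 10): d=(14,6) right/bottom  bias=-1
  edge (24, 10)→(4, 6): d=(-20,-4) top-left  bias=+0
  edge (4, 6)→(10, 4): d=(6,-2) top-left  bias=+0
    (1,0)@(3, 1): e=[0,96,-32] → ·  [on edge]
    (9,0)@(19, 1): e=[-96,160,0] → ·  [on edge]
    (6,1)@(13, 3): e=[-32,96,0] → ·  [on edge]
    (3,2)@(7, 5): e=[32,32,0] → #  [on edge]
    (4,2)@(9, 5): e=[20,40,4] → #
    (5,2)@(11, 5): e=[8,48,8] → #
    (6,2)@(13, 5): e=[-4,56,12] → ·
    (0,3)@(1, 7): e=[96,-32,0] → ·  [on edge]
    (3,3)@(7, 7): e=[60,-8,12] → ·
    (4,3)@(9, 7): e=[48,0,16] → #  [on edge]
    (6,3)@(13, 7): e=[24,16,24] → #
    (7,3)@(15, 7): e=[12,24,28] → #
    (8,3)@(17, 7): e=[0,32,32] → ·  [on edge]
    (9,4)@(19, 9): e=[16,0,48] → #  [on edge]
  covered (9 px):
    · · · · · · · · · · · ·
    · · · · · · · · · · · ·
    · · · # # # · · · · · ·
    · · · · # # # # · · · ·
    · · · · · · · · · # # ·
T1:
  2·area = 48  (B↔C swapped to make it positive)
  edge (18, 10)→(17, 3): d=(-1,-7) top-left  bias=+0
  edge (17, 3)→(24, 4): d=(7,1) right/bottom  bias=-1
  edge (24, 4)→(18, 10): d=(-6,6) right/bottom  bias=-1
    (1,0)@(3, 1): e=[-96,0,144] → ·  [on edge]
    (8,1)@(17, 3): e=[0,0,48] → ·  [on edge]
    (9,2)@(19, 5): e=[12,12,24] → #
    (10,2)@(21, 5): e=[26,10,12] → #
    (11,2)@(23, 5): e=[40,8,0] → ·  [on edge]
    (9,3)@(19, 7): e=[10,26,12] → #
    (10,3)@(21, 7): e=[24,24,0] → ·  [on edge]
    (9,4)@(19, 9): e=[8,40,0] → ·  [on edge]
  covered (3 px):
    · · · · · · · · · · · ·
    · · · · · · · · · · · ·
    · · · · · · · · · # # ·
    · · · · · · · · · # · ·
    · · · · · · · · · · · ·
T2:
  2·area = 28  (B↔C swapped to make it positive)
  edge (18, 4)→(16, 8): d=(-2,4) right/bottom  bias=-1
  edge (16, 8)→(12, 2): d=(-4,-6) top-left  bias=+0
  edge (12, 2)→(18, 4): d=(6,2) right/bottom  bias=-1
    (4,0)@(9, 1): e=[42,-14,0] → ·  [on edge]
    (6,1)@(13, 3): e=[22,2,4] → #
    (7,1)@(15, 3): e=[14,14,0] → ·  [on edge]
    (6,2)@(13, 5): e=[18,-6,16] → ·
    (7,2)@(15, 5): e=[10,6,12] → #
    (8,2)@(17, 5): e=[2,18,8] → #
    (9,2)@(19, 5): e=[-6,30,4] → ·
    (10,2)@(21, 5): e=[-14,42,0] → ·  [on edge]
    (7,3)@(15, 7): e=[6,-2,24] → ·
    (8,3)@(17, 7): e=[-2,10,20] → ·
  covered (3 px):
    · · · · · · · · · · · ·
    · · · · · · # · · · · ·
    · · · · · · · # # · · ·
    · · · · · · · · · · · ·
    · · · · · · · · · · · ·
T3:
  2·area = 66  (B↔C swapped to make it positive)
  edge (8, 0)→(1, 10): d=(-7,10) right/bottom  bias=-1
  edge (1, 10)→(0, 2): d=(-1,-8) top-left  bias=+0
  edge (0, 2)→(8, 0): d=(8,-2) top-left  bias=+0
    (2,0)@(5, 1): e=[23,41,2] → #
    (3,0)@(7, 1): e=[3,57,6] → #
    (4,0)@(9, 1): e=[-17,73,10] → ·
    (0,1)@(1, 3): e=[49,7,10] → #
    (1,1)@(3, 3): e=[29,23,14] → #
    (3,1)@(7, 3): e=[-11,55,22] → ·
    (0,2)@(1, 5): e=[35,5,26] → #
    (2,2)@(5, 5): e=[-5,37,34] → ·
    (0,3)@(1, 7): e=[21,3,42] → #
    (2,3)@(5, 7): e=[-19,35,50] → ·
    (0,4)@(1, 9): e=[7,1,58] → #
    (1,4)@(3, 9): e=[-13,17,62] → ·
  covered (10 px):
    · · # # · · · · · · · ·
    # # # · · · · · · · · ·
    # # · · · · · · · · · ·
    # # · · · · · · · · · ·
    # · · · · · · · · · · ·

Answer: [[9,2],[10,2],[9,3]]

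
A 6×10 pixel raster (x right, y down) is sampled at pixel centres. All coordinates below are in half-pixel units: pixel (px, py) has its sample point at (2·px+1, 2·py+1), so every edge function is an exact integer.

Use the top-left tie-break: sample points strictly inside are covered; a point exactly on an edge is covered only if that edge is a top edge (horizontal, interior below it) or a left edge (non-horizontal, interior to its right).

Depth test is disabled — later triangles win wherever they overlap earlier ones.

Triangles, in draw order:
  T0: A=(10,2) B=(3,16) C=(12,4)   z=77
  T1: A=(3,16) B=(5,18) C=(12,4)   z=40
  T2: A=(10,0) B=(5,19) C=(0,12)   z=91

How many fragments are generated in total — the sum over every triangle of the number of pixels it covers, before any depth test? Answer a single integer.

T0:
  2·area = 42  (B↔C swapped to make it positive)
  edge (10, 2)→(12, 4): d=(2,2) right/bottom  bias=-1
  edge (12, 4)→(3, 16): d=(-9,12) right/bottom  bias=-1
  edge (3, 16)→(10, 2): d=(7,-14) top-left  bias=+0
    (4,0)@(9, 1): e=[0,63,-21] → ·  [on edge]
    (5,1)@(11, 3): e=[0,21,21] → ·  [on edge]
    (4,2)@(9, 5): e=[8,27,7] → #
    (5,2)@(11, 5): e=[4,3,35] → #
    (4,3)@(9, 7): e=[12,9,21] → #
    (5,3)@(11, 7): e=[8,-15,49] → ·
    (3,4)@(7, 9): e=[20,15,7] → #
    (4,4)@(9, 9): e=[16,-9,35] → ·
    (3,5)@(7, 11): e=[24,-3,21] → ·
    (2,6)@(5, 13): e=[32,3,7] → #
    (3,6)@(7, 13): e=[28,-21,35] → ·
    (2,7)@(5, 15): e=[36,-15,21] → ·
  covered (5 px):
    · · · · · ·
    · · · · · ·
    · · · · # #
    · · · · # ·
    · · · # · ·
    · · · · · ·
    · · # · · ·
    · · · · · ·
    · · · · · ·
    · · · · · ·
T1:
  2·area = 42  (B↔C swapped to make it positive)
  edge (3, 16)→(12, 4): d=(9,-12) top-left  bias=+0
  edge (12, 4)→(5, 18): d=(-7,14) right/bottom  bias=-1
  edge (5, 18)→(3, 16): d=(-2,-2) top-left  bias=+0
    (4,4)@(9, 9): e=[9,7,26] → #
    (5,4)@(11, 9): e=[33,-21,30] → ·
    (3,5)@(7, 11): e=[3,21,18] → #
    (4,5)@(9, 11): e=[27,-7,22] → ·
    (3,6)@(7, 13): e=[21,7,14] → #
    (4,6)@(9, 13): e=[45,-21,18] → ·
    (2,7)@(5, 15): e=[15,21,6] → #
    (3,7)@(7, 15): e=[39,-7,10] → ·
    (2,8)@(5, 17): e=[33,7,2] → #
    (3,8)@(7, 17): e=[57,-21,6] → ·
    (2,9)@(5, 19): e=[51,-7,-2] → ·
  covered (5 px):
    · · · · · ·
    · · · · · ·
    · · · · · ·
    · · · · · ·
    · · · · # ·
    · · · # · ·
    · · · # · ·
    · · # · · ·
    · · # · · ·
    · · · · · ·
T2:
  2·area = 130
  edge (10, 0)→(5, 19): d=(-5,19) right/bottom  bias=-1
  edge (5, 19)→(0, 12): d=(-5,-7) top-left  bias=+0
  edge (0, 12)→(10, 0): d=(10,-12) top-left  bias=+0
    (4,1)@(9, 3): e=[4,108,18] → #
    (5,1)@(11, 3): e=[-34,122,42] → ·
    (3,2)@(7, 5): e=[32,84,14] → #
    (4,2)@(9, 5): e=[-6,98,38] → ·
    (2,3)@(5, 7): e=[60,60,10] → #
    (4,3)@(9, 7): e=[-16,88,58] → ·
    (1,4)@(3, 9): e=[88,36,6] → #
    (4,4)@(9, 9): e=[-26,78,78] → ·
    (0,5)@(1, 11): e=[116,12,2] → #
    (4,5)@(9, 11): e=[-36,68,98] → ·
    (0,6)@(1, 13): e=[106,2,22] → #
    (3,6)@(7, 13): e=[-8,44,94] → ·
    (2,9)@(5, 19): e=[0,0,130] → ·  [on edge]
  covered (17 px):
    · · · · · ·
    · · · · # ·
    · · · # · ·
    · · # # · ·
    · # # # · ·
    # # # # · ·
    # # # · · ·
    · # # · · ·
    · · # · · ·
    · · · · · ·

Result: 27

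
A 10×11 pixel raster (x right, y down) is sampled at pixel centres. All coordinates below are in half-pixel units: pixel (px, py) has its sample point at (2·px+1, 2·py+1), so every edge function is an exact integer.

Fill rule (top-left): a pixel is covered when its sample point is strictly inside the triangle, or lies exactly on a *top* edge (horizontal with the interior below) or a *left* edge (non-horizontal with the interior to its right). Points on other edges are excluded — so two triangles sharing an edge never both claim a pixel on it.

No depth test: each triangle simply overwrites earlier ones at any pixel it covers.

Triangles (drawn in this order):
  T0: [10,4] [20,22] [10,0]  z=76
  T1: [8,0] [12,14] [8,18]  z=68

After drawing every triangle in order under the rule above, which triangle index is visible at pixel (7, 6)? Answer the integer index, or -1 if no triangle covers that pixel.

T0:
  2·area = 40  (B↔C swapped to make it positive)
  edge (10, 4)→(10, 0): d=(0,-4) top-left  bias=+0
  edge (10, 0)→(20, 22): d=(10,22) right/bottom  bias=-1
  edge (20, 22)→(10, 4): d=(-10,-18) top-left  bias=+0
    (5,1)@(11, 3): e=[4,8,28] → █
    (6,1)@(13, 3): e=[12,-36,64] → ·
    (5,2)@(11, 5): e=[4,28,8] → █
    (6,2)@(13, 5): e=[12,-16,44] → ·
    (5,3)@(11, 7): e=[4,48,-12] → ·
    (6,3)@(13, 7): e=[12,4,24] → █
    (7,3)@(15, 7): e=[20,-40,60] → ·
    (6,4)@(13, 9): e=[12,24,4] → █
    (7,4)@(15, 9): e=[20,-20,40] → ·
    (6,5)@(13, 11): e=[12,44,-16] → ·
    (7,5)@(15, 11): e=[20,0,20] → ·  [on edge]
    (7,6)@(15, 13): e=[20,20,0] → █  [on edge]
  covered (5 px):
    · · · · · · · · · ·
    · · · · · █ · · · ·
    · · · · · █ · · · ·
    · · · · · · █ · · ·
    · · · · · · █ · · ·
    · · · · · · · · · ·
    · · · · · · · █ · ·
    · · · · · · · · · ·
    · · · · · · · · · ·
    · · · · · · · · · ·
    · · · · · · · · · ·
T1:
  2·area = 72
  edge (8, 0)→(12, 14): d=(4,14) right/bottom  bias=-1
  edge (12, 14)→(8, 18): d=(-4,4) right/bottom  bias=-1
  edge (8, 18)→(8, 0): d=(0,-18) top-left  bias=+0
    (4,2)@(9, 5): e=[6,48,18] → █
    (5,2)@(11, 5): e=[-22,40,54] → ·
    (4,3)@(9, 7): e=[14,40,18] → █
    (5,3)@(11, 7): e=[-14,32,54] → ·
    (9,3)@(19, 7): e=[-126,0,198] → ·  [on edge]
    (4,4)@(9, 9): e=[22,32,18] → █
    (5,4)@(11, 9): e=[-6,24,54] → ·
    (8,4)@(17, 9): e=[-90,0,162] → ·  [on edge]
    (4,5)@(9, 11): e=[30,24,18] → █
    (5,5)@(11, 11): e=[2,16,54] → █
    (6,5)@(13, 11): e=[-26,8,90] → ·
    (7,5)@(15, 11): e=[-54,0,126] → ·  [on edge]
    (6,6)@(13, 13): e=[-18,0,90] → ·  [on edge]
    (5,7)@(11, 15): e=[18,0,54] → ·  [on edge]
    (4,8)@(9, 17): e=[54,0,18] → ·  [on edge]
    (3,9)@(7, 19): e=[90,0,-18] → ·  [on edge]
    (2,10)@(5, 21): e=[126,0,-54] → ·  [on edge]
  covered (8 px):
    · · · · · · · · · ·
    · · · · · · · · · ·
    · · · · █ · · · · ·
    · · · · █ · · · · ·
    · · · · █ · · · · ·
    · · · · █ █ · · · ·
    · · · · █ █ · · · ·
    · · · · █ · · · · ·
    · · · · · · · · · ·
    · · · · · · · · · ·
    · · · · · · · · · ·

Z-buffer (winner per pixel, '.' = empty):
  . . . . . . . . . .
  . . . . . 0 . . . .
  . . . . 1 0 . . . .
  . . . . 1 . 0 . . .
  . . . . 1 . 0 . . .
  . . . . 1 1 . . . .
  . . . . 1 1 . 0 . .
  . . . . 1 . . . . .
  . . . . . . . . . .
  . . . . . . . . . .
  . . . . . . . . . .

Result: 0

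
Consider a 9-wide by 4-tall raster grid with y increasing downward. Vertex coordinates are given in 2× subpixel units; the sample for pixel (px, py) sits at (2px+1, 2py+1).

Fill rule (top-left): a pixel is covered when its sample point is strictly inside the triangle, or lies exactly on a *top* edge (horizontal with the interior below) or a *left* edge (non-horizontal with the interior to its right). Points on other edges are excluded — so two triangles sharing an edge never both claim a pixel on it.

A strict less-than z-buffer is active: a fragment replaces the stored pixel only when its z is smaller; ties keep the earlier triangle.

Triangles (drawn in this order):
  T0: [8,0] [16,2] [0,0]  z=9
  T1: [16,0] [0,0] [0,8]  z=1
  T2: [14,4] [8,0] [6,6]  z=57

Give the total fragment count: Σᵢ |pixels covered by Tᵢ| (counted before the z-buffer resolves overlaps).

T0:
  2·area = 16
  edge (8, 0)→(16, 2): d=(8,2) right/bottom  bias=-1
  edge (16, 2)→(0, 0): d=(-16,-2) top-left  bias=+0
  edge (0, 0)→(8, 0): d=(8,0) top-left  bias=+0
    (4,0)@(9, 1): e=[6,2,8] → X
    (5,0)@(11, 1): e=[2,6,8] → X
    (6,0)@(13, 1): e=[-2,10,8] → .
    (4,1)@(9, 3): e=[22,-30,24] → .
    (5,1)@(11, 3): e=[18,-26,24] → .
  covered (2 px):
    . . . . X X . . .
    . . . . . . . . .
    . . . . . . . . .
    . . . . . . . . .
T1:
  2·area = 128  (B↔C swapped to make it positive)
  edge (16, 0)→(0, 8): d=(-16,8) right/bottom  bias=-1
  edge (0, 8)→(0, 0): d=(0,-8) top-left  bias=+0
  edge (0, 0)→(16, 0): d=(16,0) top-left  bias=+0
    (0,0)@(1, 1): e=[104,8,16] → X
    (1,0)@(3, 1): e=[88,24,16] → X
    (2,0)@(5, 1): e=[72,40,16] → X
    (3,0)@(7, 1): e=[56,56,16] → X
    (4,0)@(9, 1): e=[40,72,16] → X
    (5,0)@(11, 1): e=[24,88,16] → X
    (6,0)@(13, 1): e=[8,104,16] → X
    (7,0)@(15, 1): e=[-8,120,16] → .
    (0,1)@(1, 3): e=[72,8,48] → X
    (5,1)@(11, 3): e=[-8,88,48] → .
    (6,1)@(13, 3): e=[-24,104,48] → .
    (0,2)@(1, 5): e=[40,8,80] → X
  covered (16 px):
    X X X X X X X . .
    X X X X X . . . .
    X X X . . . . . .
    X . . . . . . . .
T2:
  2·area = 44  (B↔C swapped to make it positive)
  edge (14, 4)→(6, 6): d=(-8,2) right/bottom  bias=-1
  edge (6, 6)→(8, 0): d=(2,-6) top-left  bias=+0
  edge (8, 0)→(14, 4): d=(6,4) right/bottom  bias=-1
    (4,0)@(9, 1): e=[34,8,2] → X
    (5,0)@(11, 1): e=[30,20,-6] → .
    (3,1)@(7, 3): e=[22,0,22] → X  [on edge]
    (5,1)@(11, 3): e=[14,24,6] → X
    (6,1)@(13, 3): e=[10,36,-2] → .
    (3,2)@(7, 5): e=[6,4,34] → X
    (5,2)@(11, 5): e=[-2,28,18] → .
    (3,3)@(7, 7): e=[-10,8,46] → .
    (4,3)@(9, 7): e=[-14,20,38] → .
  covered (6 px):
    . . . . X . . . .
    . . . X X X . . .
    . . . X X . . . .
    . . . . . . . . .

Answer: 24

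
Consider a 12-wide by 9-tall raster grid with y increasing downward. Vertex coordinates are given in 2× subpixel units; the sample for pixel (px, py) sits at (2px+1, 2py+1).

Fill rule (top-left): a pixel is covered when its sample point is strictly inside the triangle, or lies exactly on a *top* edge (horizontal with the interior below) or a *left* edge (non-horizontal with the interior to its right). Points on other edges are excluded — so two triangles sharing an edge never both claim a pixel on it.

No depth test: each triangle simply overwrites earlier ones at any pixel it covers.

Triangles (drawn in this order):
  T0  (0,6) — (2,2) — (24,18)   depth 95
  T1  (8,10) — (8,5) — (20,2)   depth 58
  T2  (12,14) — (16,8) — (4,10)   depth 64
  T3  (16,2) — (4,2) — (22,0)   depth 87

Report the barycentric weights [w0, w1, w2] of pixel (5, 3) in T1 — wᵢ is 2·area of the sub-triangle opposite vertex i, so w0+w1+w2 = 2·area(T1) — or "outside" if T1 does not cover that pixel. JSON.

T0:
  2·area = 120
  edge (0, 6)→(2, 2): d=(2,-4) top-left  bias=+0
  edge (2, 2)→(24, 18): d=(22,16) right/bottom  bias=-1
  edge (24, 18)→(0, 6): d=(-24,-12) top-left  bias=+0
    (1,1)@(3, 3): e=[6,6,108] → X
    (2,1)@(5, 3): e=[14,-26,132] → .
    (0,2)@(1, 5): e=[2,82,36] → X
    (2,2)@(5, 5): e=[18,18,84] → X
    (3,2)@(7, 5): e=[26,-14,108] → .
    (0,3)@(1, 7): e=[6,126,-12] → .
    (1,3)@(3, 7): e=[14,94,12] → X
    (3,3)@(7, 7): e=[30,30,60] → X
    (4,3)@(9, 7): e=[38,-2,84] → .
    (1,4)@(3, 9): e=[18,138,-36] → .
    (2,4)@(5, 9): e=[26,106,-12] → .
    (3,4)@(7, 9): e=[34,74,12] → X
  covered (15 px):
    . . . . . . . . . . . .
    . X . . . . . . . . . .
    X X X . . . . . . . . .
    . X X X . . . . . . . .
    . . . X X X . . . . . .
    . . . . . X X . . . . .
    . . . . . . . X X . . .
    . . . . . . . . . X . .
    . . . . . . . . . . . .
T1:
  2·area = 60
  edge (8, 10)→(8, 5): d=(0,-5) top-left  bias=+0
  edge (8, 5)→(20, 2): d=(12,-3) top-left  bias=+0
  edge (20, 2)→(8, 10): d=(-12,8) right/bottom  bias=-1
    (8,1)@(17, 3): e=[45,3,12] → X
    (9,1)@(19, 3): e=[55,9,-4] → .
    (4,2)@(9, 5): e=[5,3,52] → X
    (5,2)@(11, 5): e=[15,9,36] → X
    (6,2)@(13, 5): e=[25,15,20] → X
    (7,2)@(15, 5): e=[35,21,4] → X
    (8,2)@(17, 5): e=[45,27,-12] → .
    (4,3)@(9, 7): e=[5,27,28] → X
    (6,3)@(13, 7): e=[25,39,-4] → .
    (7,3)@(15, 7): e=[35,45,-20] → .
    (4,4)@(9, 9): e=[5,51,4] → X
    (5,4)@(11, 9): e=[15,57,-12] → .
  covered (8 px):
    . . . . . . . . . . . .
    . . . . . . . . X . . .
    . . . . X X X X . . . .
    . . . . X X . . . . . .
    . . . . X . . . . . . .
    . . . . . . . . . . . .
    . . . . . . . . . . . .
    . . . . . . . . . . . .
    . . . . . . . . . . . .
T2:
  2·area = 64  (B↔C swapped to make it positive)
  edge (12, 14)→(4, 10): d=(-8,-4) top-left  bias=+0
  edge (4, 10)→(16, 8): d=(12,-2) top-left  bias=+0
  edge (16, 8)→(12, 14): d=(-4,6) right/bottom  bias=-1
    (5,4)@(11, 9): e=[36,2,26] → X
    (6,4)@(13, 9): e=[44,6,14] → X
    (7,4)@(15, 9): e=[52,10,2] → X
    (8,4)@(17, 9): e=[60,14,-10] → .
    (3,5)@(7, 11): e=[4,18,42] → X
    (4,5)@(9, 11): e=[12,22,30] → X
    (7,5)@(15, 11): e=[36,34,-6] → .
    (3,6)@(7, 13): e=[-12,42,34] → .
    (4,6)@(9, 13): e=[-4,46,22] → .
    (5,6)@(11, 13): e=[4,50,10] → X
    (6,6)@(13, 13): e=[12,54,-2] → .
    (5,7)@(11, 15): e=[-12,74,2] → .
  covered (8 px):
    . . . . . . . . . . . .
    . . . . . . . . . . . .
    . . . . . . . . . . . .
    . . . . . . . . . . . .
    . . . . . X X X . . . .
    . . . X X X X . . . . .
    . . . . . X . . . . . .
    . . . . . . . . . . . .
    . . . . . . . . . . . .
T3:
  2·area = 24
  edge (16, 2)→(4, 2): d=(-12,0) right/bottom  bias=-1
  edge (4, 2)→(22, 0): d=(18,-2) top-left  bias=+0
  edge (22, 0)→(16, 2): d=(-6,2) right/bottom  bias=-1
    (6,0)@(13, 1): e=[12,0,12] → X  [on edge]
    (7,0)@(15, 1): e=[12,4,8] → X
    (8,0)@(17, 1): e=[12,8,4] → X
    (9,0)@(19, 1): e=[12,12,0] → .  [on edge]
    (6,1)@(13, 3): e=[-12,36,0] → .  [on edge]
    (7,1)@(15, 3): e=[-12,40,-4] → .
    (8,1)@(17, 3): e=[-12,44,-8] → .
    (3,2)@(7, 5): e=[-36,60,0] → .  [on edge]
    (0,3)@(1, 7): e=[-60,84,0] → .  [on edge]
  covered (3 px):
    . . . . . . X X X . . .
    . . . . . . . . . . . .
    . . . . . . . . . . . .
    . . . . . . . . . . . .
    . . . . . . . . . . . .
    . . . . . . . . . . . .
    . . . . . . . . . . . .
    . . . . . . . . . . . .
    . . . . . . . . . . . .

Final: [33,12,15]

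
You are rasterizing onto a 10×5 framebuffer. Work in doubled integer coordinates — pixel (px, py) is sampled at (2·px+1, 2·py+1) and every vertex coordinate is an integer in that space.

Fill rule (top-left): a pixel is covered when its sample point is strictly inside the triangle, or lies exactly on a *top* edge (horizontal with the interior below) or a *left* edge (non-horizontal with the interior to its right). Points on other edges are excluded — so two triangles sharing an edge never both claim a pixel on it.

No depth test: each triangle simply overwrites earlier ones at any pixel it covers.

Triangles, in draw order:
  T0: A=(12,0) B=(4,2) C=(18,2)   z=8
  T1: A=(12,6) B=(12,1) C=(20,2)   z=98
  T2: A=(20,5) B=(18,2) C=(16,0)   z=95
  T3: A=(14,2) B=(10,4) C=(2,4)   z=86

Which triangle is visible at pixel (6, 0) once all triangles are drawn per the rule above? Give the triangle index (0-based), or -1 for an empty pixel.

T0:
  2·area = 28  (B↔C swapped to make it positive)
  edge (12, 0)→(18, 2): d=(6,2) right/bottom  bias=-1
  edge (18, 2)→(4, 2): d=(-14,0) right/bottom  bias=-1
  edge (4, 2)→(12, 0): d=(8,-2) top-left  bias=+0
    (4,0)@(9, 1): e=[12,14,2] → #
    (5,0)@(11, 1): e=[8,14,6] → #
    (6,0)@(13, 1): e=[4,14,10] → #
    (7,0)@(15, 1): e=[0,14,14] → ·  [on edge]
    (4,1)@(9, 3): e=[24,-14,18] → ·
    (5,1)@(11, 3): e=[20,-14,22] → ·
    (6,1)@(13, 3): e=[16,-14,26] → ·
  covered (3 px):
    · · · · # # # · · ·
    · · · · · · · · · ·
    · · · · · · · · · ·
    · · · · · · · · · ·
    · · · · · · · · · ·
T1:
  2·area = 40
  edge (12, 6)→(12, 1): d=(0,-5) top-left  bias=+0
  edge (12, 1)→(20, 2): d=(8,1) right/bottom  bias=-1
  edge (20, 2)→(12, 6): d=(-8,4) right/bottom  bias=-1
    (6,1)@(13, 3): e=[5,15,20] → #
    (7,1)@(15, 3): e=[15,13,12] → #
    (8,1)@(17, 3): e=[25,11,4] → #
    (9,1)@(19, 3): e=[35,9,-4] → ·
    (6,2)@(13, 5): e=[5,31,4] → #
    (7,2)@(15, 5): e=[15,29,-4] → ·
    (8,2)@(17, 5): e=[25,27,-12] → ·
    (6,3)@(13, 7): e=[5,47,-12] → ·
  covered (4 px):
    · · · · · · · · · ·
    · · · · · · # # # ·
    · · · · · · # · · ·
    · · · · · · · · · ·
    · · · · · · · · · ·
T2:
  2·area = 2  (B↔C swapped to make it positive)
  edge (20, 5)→(16, 0): d=(-4,-5) top-left  bias=+0
  edge (16, 0)→(18, 2): d=(2,2) right/bottom  bias=-1
  edge (18, 2)→(20, 5): d=(2,3) right/bottom  bias=-1
    (8,0)@(17, 1): e=[1,0,1] → ·  [on edge]
    (9,1)@(19, 3): e=[3,0,-1] → ·  [on edge]
  covered (0 px):
    · · · · · · · · · ·
    · · · · · · · · · ·
    · · · · · · · · · ·
    · · · · · · · · · ·
    · · · · · · · · · ·
T3:
  2·area = 16
  edge (14, 2)→(10, 4): d=(-4,2) right/bottom  bias=-1
  edge (10, 4)→(2, 4): d=(-8,0) right/bottom  bias=-1
  edge (2, 4)→(14, 2): d=(12,-2) top-left  bias=+0
    (4,1)@(9, 3): e=[6,8,2] → #
    (5,1)@(11, 3): e=[2,8,6] → #
    (6,1)@(13, 3): e=[-2,8,10] → ·
    (4,2)@(9, 5): e=[-2,-8,26] → ·
    (5,2)@(11, 5): e=[-6,-8,30] → ·
  covered (2 px):
    · · · · · · · · · ·
    · · · · # # · · · ·
    · · · · · · · · · ·
    · · · · · · · · · ·
    · · · · · · · · · ·

Z-buffer (winner per pixel, '.' = empty):
  . . . . 0 0 0 . . .
  . . . . 3 3 1 1 1 .
  . . . . . . 1 . . .
  . . . . . . . . . .
  . . . . . . . . . .

Final: 0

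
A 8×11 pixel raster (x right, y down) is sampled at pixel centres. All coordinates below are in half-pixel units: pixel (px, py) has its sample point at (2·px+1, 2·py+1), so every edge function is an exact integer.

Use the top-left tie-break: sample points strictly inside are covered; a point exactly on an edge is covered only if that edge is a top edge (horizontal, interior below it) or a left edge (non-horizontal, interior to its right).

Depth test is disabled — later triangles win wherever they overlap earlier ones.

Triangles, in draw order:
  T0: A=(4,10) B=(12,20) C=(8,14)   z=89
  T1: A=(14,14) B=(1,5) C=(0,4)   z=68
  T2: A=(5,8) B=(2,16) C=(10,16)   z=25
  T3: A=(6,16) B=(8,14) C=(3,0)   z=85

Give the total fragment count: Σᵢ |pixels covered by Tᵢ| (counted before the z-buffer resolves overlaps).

T0:
  2·area = 8  (B↔C swapped to make it positive)
  edge (4, 10)→(8, 14): d=(4,4) right/bottom  bias=-1
  edge (8, 14)→(12, 20): d=(4,6) right/bottom  bias=-1
  edge (12, 20)→(4, 10): d=(-8,-10) top-left  bias=+0
    (0,3)@(1, 7): e=[0,14,-6] → .  [on edge]
    (1,4)@(3, 9): e=[0,10,-2] → .  [on edge]
    (2,5)@(5, 11): e=[0,6,2] → .  [on edge]
    (3,6)@(7, 13): e=[0,2,6] → .  [on edge]
    (4,7)@(9, 15): e=[0,-2,10] → .  [on edge]
    (5,8)@(11, 17): e=[0,-6,14] → .  [on edge]
    (6,9)@(13, 19): e=[0,-10,18] → .  [on edge]
    (7,10)@(15, 21): e=[0,-14,22] → .  [on edge]
  covered (0 px):
    . . . . . . . .
    . . . . . . . .
    . . . . . . . .
    . . . . . . . .
    . . . . . . . .
    . . . . . . . .
    . . . . . . . .
    . . . . . . . .
    . . . . . . . .
    . . . . . . . .
    . . . . . . . .
T1:
  2·area = 4
  edge (14, 14)→(1, 5): d=(-13,-9) top-left  bias=+0
  edge (1, 5)→(0, 4): d=(-1,-1) top-left  bias=+0
  edge (0, 4)→(14, 14): d=(14,10) right/bottom  bias=-1
    (0,2)@(1, 5): e=[0,0,4] → X  [on edge]
    (1,2)@(3, 5): e=[18,2,-16] → .
    (0,3)@(1, 7): e=[-26,-2,32] → .
    (1,3)@(3, 7): e=[-8,0,12] → .  [on edge]
    (2,4)@(5, 9): e=[-16,0,20] → .  [on edge]
    (3,4)@(7, 9): e=[2,2,0] → .  [on edge]
    (3,5)@(7, 11): e=[-24,0,28] → .  [on edge]
    (4,6)@(9, 13): e=[-32,0,36] → .  [on edge]
    (5,7)@(11, 15): e=[-40,0,44] → .  [on edge]
    (6,8)@(13, 17): e=[-48,0,52] → .  [on edge]
    (7,9)@(15, 19): e=[-56,0,60] → .  [on edge]
  covered (1 px):
    . . . . . . . .
    . . . . . . . .
    X . . . . . . .
    . . . . . . . .
    . . . . . . . .
    . . . . . . . .
    . . . . . . . .
    . . . . . . . .
    . . . . . . . .
    . . . . . . . .
    . . . . . . . .
T2:
  2·area = 64  (B↔C swapped to make it positive)
  edge (5, 8)→(10, 16): d=(5,8) right/bottom  bias=-1
  edge (10, 16)→(2, 16): d=(-8,0) right/bottom  bias=-1
  edge (2, 16)→(5, 8): d=(3,-8) top-left  bias=+0
    (2,4)@(5, 9): e=[5,56,3] → X
    (3,4)@(7, 9): e=[-11,56,19] → .
    (2,5)@(5, 11): e=[15,40,9] → X
    (3,5)@(7, 11): e=[-1,40,25] → .
    (2,6)@(5, 13): e=[25,24,15] → X
    (3,6)@(7, 13): e=[9,24,31] → X
    (4,6)@(9, 13): e=[-7,24,47] → .
    (1,7)@(3, 15): e=[51,8,5] → X
    (4,7)@(9, 15): e=[3,8,53] → X
    (5,7)@(11, 15): e=[-13,8,69] → .
    (1,8)@(3, 17): e=[61,-8,11] → .
    (2,8)@(5, 17): e=[45,-8,27] → .
  covered (8 px):
    . . . . . . . .
    . . . . . . . .
    . . . . . . . .
    . . . . . . . .
    . . X . . . . .
    . . X . . . . .
    . . X X . . . .
    . X X X X . . .
    . . . . . . . .
    . . . . . . . .
    . . . . . . . .
T3:
  2·area = 38  (B↔C swapped to make it positive)
  edge (6, 16)→(3, 0): d=(-3,-16) top-left  bias=+0
  edge (3, 0)→(8, 14): d=(5,14) right/bottom  bias=-1
  edge (8, 14)→(6, 16): d=(-2,2) right/bottom  bias=-1
    (2,3)@(5, 7): e=[11,7,20] → X
    (3,3)@(7, 7): e=[43,-21,16] → .
    (7,3)@(15, 7): e=[171,-133,0] → .  [on edge]
    (2,4)@(5, 9): e=[5,17,16] → X
    (3,4)@(7, 9): e=[37,-11,12] → .
    (6,4)@(13, 9): e=[133,-95,0] → .  [on edge]
    (2,5)@(5, 11): e=[-1,27,12] → .
    (5,5)@(11, 11): e=[95,-57,0] → .  [on edge]
    (3,6)@(7, 13): e=[25,9,4] → X
    (4,6)@(9, 13): e=[57,-19,0] → .  [on edge]
    (3,7)@(7, 15): e=[19,19,0] → .  [on edge]
    (2,8)@(5, 17): e=[-19,57,0] → .  [on edge]
    (1,9)@(3, 19): e=[-57,95,0] → .  [on edge]
    (0,10)@(1, 21): e=[-95,133,0] → .  [on edge]
  covered (3 px):
    . . . . . . . .
    . . . . . . . .
    . . . . . . . .
    . . X . . . . .
    . . X . . . . .
    . . . . . . . .
    . . . X . . . .
    . . . . . . . .
    . . . . . . . .
    . . . . . . . .
    . . . . . . . .

Final: 12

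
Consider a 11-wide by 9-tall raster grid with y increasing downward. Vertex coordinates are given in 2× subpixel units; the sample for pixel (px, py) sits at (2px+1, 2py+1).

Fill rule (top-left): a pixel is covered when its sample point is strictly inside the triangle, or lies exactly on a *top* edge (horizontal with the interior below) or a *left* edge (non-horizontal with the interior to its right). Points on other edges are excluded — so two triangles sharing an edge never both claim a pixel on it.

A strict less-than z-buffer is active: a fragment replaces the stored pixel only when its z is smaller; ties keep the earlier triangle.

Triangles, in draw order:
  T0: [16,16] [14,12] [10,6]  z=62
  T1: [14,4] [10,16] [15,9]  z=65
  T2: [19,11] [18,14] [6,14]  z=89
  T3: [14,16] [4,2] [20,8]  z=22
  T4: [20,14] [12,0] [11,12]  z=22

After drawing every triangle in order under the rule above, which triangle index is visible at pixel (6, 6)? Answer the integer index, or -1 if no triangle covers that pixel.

T0:
  2·area = 4  (B↔C swapped to make it positive)
  edge (16, 16)→(10, 6): d=(-6,-10) top-left  bias=+0
  edge (10, 6)→(14, 12): d=(4,6) right/bottom  bias=-1
  edge (14, 12)→(16, 16): d=(2,4) right/bottom  bias=-1
    (3,0)@(7, 1): e=[0,-2,6] → .  [on edge]
    (6,5)@(13, 11): e=[0,2,2] → X  [on edge]
    (7,5)@(15, 11): e=[20,-10,-6] → .
    (6,6)@(13, 13): e=[-12,10,6] → .
  covered (1 px):
    . . . . . . . . . . .
    . . . . . . . . . . .
    . . . . . . . . . . .
    . . . . . . . . . . .
    . . . . . . . . . . .
    . . . . . . X . . . .
    . . . . . . . . . . .
    . . . . . . . . . . .
    . . . . . . . . . . .
T1:
  2·area = 32  (B↔C swapped to make it positive)
  edge (14, 4)→(15, 9): d=(1,5) right/bottom  bias=-1
  edge (15, 9)→(10, 16): d=(-5,7) right/bottom  bias=-1
  edge (10, 16)→(14, 4): d=(4,-12) top-left  bias=+0
    (7,0)@(15, 1): e=[-8,40,0] → .  [on edge]
    (6,3)@(13, 7): e=[8,24,0] → X  [on edge]
    (7,3)@(15, 7): e=[-2,10,24] → .
    (6,4)@(13, 9): e=[10,14,8] → X
    (7,4)@(15, 9): e=[0,0,32] → .  [on edge]
    (6,5)@(13, 11): e=[12,4,16] → X
    (7,5)@(15, 11): e=[2,-10,40] → .
    (5,6)@(11, 13): e=[24,8,0] → X  [on edge]
    (6,6)@(13, 13): e=[14,-6,24] → .
    (5,7)@(11, 15): e=[26,-2,8] → .
  covered (4 px):
    . . . . . . . . . . .
    . . . . . . . . . . .
    . . . . . . . . . . .
    . . . . . . X . . . .
    . . . . . . X . . . .
    . . . . . . X . . . .
    . . . . . X . . . . .
    . . . . . . . . . . .
    . . . . . . . . . . .
T2:
  2·area = 36
  edge (19, 11)→(18, 14): d=(-1,3) right/bottom  bias=-1
  edge (18, 14)→(6, 14): d=(-12,0) right/bottom  bias=-1
  edge (6, 14)→(19, 11): d=(13,-3) top-left  bias=+0
    (10,2)@(21, 5): e=[0,108,-72] → .  [on edge]
    (9,5)@(19, 11): e=[0,36,0] → .  [on edge]
    (5,6)@(11, 13): e=[22,12,2] → X
    (6,6)@(13, 13): e=[16,12,8] → X
    (7,6)@(15, 13): e=[10,12,14] → X
    (8,6)@(17, 13): e=[4,12,20] → X
    (9,6)@(19, 13): e=[-2,12,26] → .
    (5,7)@(11, 15): e=[20,-12,28] → .
    (6,7)@(13, 15): e=[14,-12,34] → .
    (7,7)@(15, 15): e=[8,-12,40] → .
    (8,7)@(17, 15): e=[2,-12,46] → .
    (8,8)@(17, 17): e=[0,-36,72] → .  [on edge]
  covered (4 px):
    . . . . . . . . . . .
    . . . . . . . . . . .
    . . . . . . . . . . .
    . . . . . . . . . . .
    . . . . . . . . . . .
    . . . . . . . . . . .
    . . . . . X X X X . .
    . . . . . . . . . . .
    . . . . . . . . . . .
T3:
  2·area = 164
  edge (14, 16)→(4, 2): d=(-10,-14) top-left  bias=+0
  edge (4, 2)→(20, 8): d=(16,6) right/bottom  bias=-1
  edge (20, 8)→(14, 16): d=(-6,8) right/bottom  bias=-1
    (2,1)@(5, 3): e=[4,10,150] → X
    (3,1)@(7, 3): e=[32,-2,134] → .
    (2,2)@(5, 5): e=[-16,42,138] → .
    (3,2)@(7, 5): e=[12,30,122] → X
    (4,2)@(9, 5): e=[40,18,106] → X
    (5,2)@(11, 5): e=[68,6,90] → X
    (6,2)@(13, 5): e=[96,-6,74] → .
    (3,3)@(7, 7): e=[-8,62,110] → .
    (4,3)@(9, 7): e=[20,50,94] → X
    (6,3)@(13, 7): e=[76,26,62] → X
    (7,3)@(15, 7): e=[104,14,46] → X
    (8,3)@(17, 7): e=[132,2,30] → X
    (4,4)@(9, 9): e=[0,82,82] → X  [on edge]
  covered (21 px):
    . . . . . . . . . . .
    . . X . . . . . . . .
    . . . X X X . . . . .
    . . . . X X X X X . .
    . . . . X X X X X X .
    . . . . . X X X X . .
    . . . . . . X X . . .
    . . . . . . . . . . .
    . . . . . . . . . . .
T4:
  2·area = 110  (B↔C swapped to make it positive)
  edge (20, 14)→(11, 12): d=(-9,-2) top-left  bias=+0
  edge (11, 12)→(12, 0): d=(1,-12) top-left  bias=+0
  edge (12, 0)→(20, 14): d=(8,14) right/bottom  bias=-1
    (6,1)@(13, 3): e=[85,15,10] → X
    (7,1)@(15, 3): e=[89,39,-18] → .
    (6,2)@(13, 5): e=[67,17,26] → X
    (7,2)@(15, 5): e=[71,41,-2] → .
    (6,3)@(13, 7): e=[49,19,42] → X
    (7,3)@(15, 7): e=[53,43,14] → X
    (8,3)@(17, 7): e=[57,67,-14] → .
    (6,4)@(13, 9): e=[31,21,58] → X
    (8,4)@(17, 9): e=[39,69,2] → X
    (9,4)@(19, 9): e=[43,93,-26] → .
    (6,5)@(13, 11): e=[13,23,74] → X
    (9,5)@(19, 11): e=[25,95,-10] → .
  covered (12 px):
    . . . . . . . . . . .
    . . . . . . X . . . .
    . . . . . . X . . . .
    . . . . . . X X . . .
    . . . . . . X X X . .
    . . . . . . X X X . .
    . . . . . . . . X X .
    . . . . . . . . . . .
    . . . . . . . . . . .

Z-buffer (winner per pixel, '.' = empty):
  . . . . . . . . . . .
  . . 3 . . . 4 . . . .
  . . . 3 3 3 4 . . . .
  . . . . 3 3 3 3 3 . .
  . . . . 3 3 3 3 3 3 .
  . . . . . 3 3 3 3 . .
  . . . . . 1 3 3 4 4 .
  . . . . . . . . . . .
  . . . . . . . . . . .

Result: 3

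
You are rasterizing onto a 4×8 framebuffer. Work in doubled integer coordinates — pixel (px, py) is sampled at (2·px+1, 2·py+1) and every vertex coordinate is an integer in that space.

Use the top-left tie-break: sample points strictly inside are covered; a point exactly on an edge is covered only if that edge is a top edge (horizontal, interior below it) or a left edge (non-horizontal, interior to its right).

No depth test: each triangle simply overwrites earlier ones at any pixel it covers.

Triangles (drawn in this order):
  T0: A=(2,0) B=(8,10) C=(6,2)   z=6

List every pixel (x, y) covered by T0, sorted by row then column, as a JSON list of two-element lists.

T0:
  2·area = 28  (B↔C swapped to make it positive)
  edge (2, 0)→(6, 2): d=(4,2) right/bottom  bias=-1
  edge (6, 2)→(8, 10): d=(2,8) right/bottom  bias=-1
  edge (8, 10)→(2, 0): d=(-6,-10) top-left  bias=+0
    (1,0)@(3, 1): e=[2,22,4] → █
    (2,0)@(5, 1): e=[-2,6,24] → ·
    (1,1)@(3, 3): e=[10,26,-8] → ·
    (2,1)@(5, 3): e=[6,10,12] → █
    (3,1)@(7, 3): e=[2,-6,32] → ·
    (2,2)@(5, 5): e=[14,14,0] → █  [on edge]
    (3,2)@(7, 5): e=[10,-2,20] → ·
    (2,3)@(5, 7): e=[22,18,-12] → ·
    (3,3)@(7, 7): e=[18,2,8] → █
    (3,4)@(7, 9): e=[26,6,-4] → ·
  covered (4 px):
    · █ · ·
    · · █ ·
    · · █ ·
    · · · █
    · · · ·
    · · · ·
    · · · ·
    · · · ·

Result: [[1,0],[2,1],[2,2],[3,3]]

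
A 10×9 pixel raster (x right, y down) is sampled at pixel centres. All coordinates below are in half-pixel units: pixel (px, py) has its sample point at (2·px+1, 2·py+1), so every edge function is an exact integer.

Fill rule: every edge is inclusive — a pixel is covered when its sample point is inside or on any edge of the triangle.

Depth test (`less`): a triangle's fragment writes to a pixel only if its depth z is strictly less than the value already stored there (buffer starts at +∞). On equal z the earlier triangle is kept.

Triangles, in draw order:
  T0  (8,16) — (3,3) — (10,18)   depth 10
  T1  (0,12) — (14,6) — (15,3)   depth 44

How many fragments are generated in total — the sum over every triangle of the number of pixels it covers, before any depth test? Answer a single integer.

T0:
  2·area = 16
  edge (8, 16)→(3, 3): d=(-5,-13) inclusive
  edge (3, 3)→(10, 18): d=(7,15) inclusive
  edge (10, 18)→(8, 16): d=(-2,-2) inclusive
    (1,1)@(3, 3): e=[0,0,16] → █  [on edge]
    (2,1)@(5, 3): e=[26,-30,20] → ·
    (1,2)@(3, 5): e=[-10,14,12] → ·
    (0,4)@(1, 9): e=[-56,72,0] → ·  [on edge]
    (1,5)@(3, 11): e=[-40,56,0] → ·  [on edge]
    (2,6)@(5, 13): e=[-24,40,0] → ·  [on edge]
    (3,6)@(7, 13): e=[2,10,4] → █
    (4,6)@(9, 13): e=[28,-20,8] → ·
    (3,7)@(7, 15): e=[-8,24,0] → ·  [on edge]
    (4,8)@(9, 17): e=[8,8,0] → █  [on edge]
    (5,8)@(11, 17): e=[34,-22,4] → ·
  covered (3 px):
    · · · · · · · · · ·
    · █ · · · · · · · ·
    · · · · · · · · · ·
    · · · · · · · · · ·
    · · · · · · · · · ·
    · · · · · · · · · ·
    · · · █ · · · · · ·
    · · · · · · · · · ·
    · · · · █ · · · · ·
T1:
  2·area = 36  (B↔C swapped to make it positive)
  edge (0, 12)→(15, 3): d=(15,-9) inclusive
  edge (15, 3)→(14, 6): d=(-1,3) inclusive
  edge (14, 6)→(0, 12): d=(-14,6) inclusive
    (7,1)@(15, 3): e=[0,0,36] → █  [on edge]
    (8,1)@(17, 3): e=[18,-6,24] → ·
    (6,2)@(13, 5): e=[12,4,20] → █
    (7,2)@(15, 5): e=[30,-2,8] → ·
    (4,3)@(9, 7): e=[6,14,16] → █
    (5,3)@(11, 7): e=[24,8,4] → █
    (6,3)@(13, 7): e=[42,2,-8] → ·
    (2,4)@(5, 9): e=[0,24,12] → █  [on edge]
    (3,4)@(7, 9): e=[18,18,0] → █  [on edge]
    (4,4)@(9, 9): e=[36,12,-12] → ·
    (5,4)@(11, 9): e=[54,6,-24] → ·
    (6,4)@(13, 9): e=[72,0,-36] → ·  [on edge]
    (5,7)@(11, 15): e=[144,0,-108] → ·  [on edge]
  covered (6 px):
    · · · · · · · · · ·
    · · · · · · · █ · ·
    · · · · · · █ · · ·
    · · · · █ █ · · · ·
    · · █ █ · · · · · ·
    · · · · · · · · · ·
    · · · · · · · · · ·
    · · · · · · · · · ·
    · · · · · · · · · ·

Final: 9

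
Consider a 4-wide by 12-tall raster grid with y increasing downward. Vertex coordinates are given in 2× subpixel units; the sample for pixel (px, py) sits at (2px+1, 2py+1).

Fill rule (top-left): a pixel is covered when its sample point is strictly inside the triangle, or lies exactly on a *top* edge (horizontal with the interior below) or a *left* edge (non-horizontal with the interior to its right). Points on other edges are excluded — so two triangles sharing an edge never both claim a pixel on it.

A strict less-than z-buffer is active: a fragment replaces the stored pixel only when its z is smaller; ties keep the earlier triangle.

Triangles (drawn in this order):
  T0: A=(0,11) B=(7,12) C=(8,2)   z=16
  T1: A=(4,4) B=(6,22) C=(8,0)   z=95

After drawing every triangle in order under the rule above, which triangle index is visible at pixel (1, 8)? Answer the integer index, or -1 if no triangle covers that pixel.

T0:
  2·area = 71  (B↔C swapped to make it positive)
  edge (0, 11)→(8, 2): d=(8,-9) top-left  bias=+0
  edge (8, 2)→(7, 12): d=(-1,10) right/bottom  bias=-1
  edge (7, 12)→(0, 11): d=(-7,-1) top-left  bias=+0
    (3,2)@(7, 5): e=[15,7,49] → X
    (2,3)@(5, 7): e=[13,25,33] → X
    (1,4)@(3, 9): e=[11,43,17] → X
    (0,5)@(1, 11): e=[9,61,1] → X
    (0,6)@(1, 13): e=[25,59,-13] → .
    (1,6)@(3, 13): e=[43,39,-11] → .
    (2,6)@(5, 13): e=[61,19,-9] → .
    (3,6)@(7, 13): e=[79,-1,-7] → .
  covered (10 px):
    . . . .
    . . . .
    . . . X
    . . X X
    . X X X
    X X X X
    . . . .
    . . . .
    . . . .
    . . . .
    . . . .
    . . . .
T1:
  2·area = 80  (B↔C swapped to make it positive)
  edge (4, 4)→(8, 0): d=(4,-4) top-left  bias=+0
  edge (8, 0)→(6, 22): d=(-2,22) right/bottom  bias=-1
  edge (6, 22)→(4, 4): d=(-2,-18) top-left  bias=+0
    (3,0)@(7, 1): e=[0,20,60] → X  [on edge]
    (2,1)@(5, 3): e=[0,60,20] → X  [on edge]
    (1,2)@(3, 5): e=[0,100,-20] → .  [on edge]
    (2,2)@(5, 5): e=[8,56,16] → X
    (0,3)@(1, 7): e=[0,140,-60] → .  [on edge]
    (2,3)@(5, 7): e=[16,52,12] → X
    (2,4)@(5, 9): e=[24,48,8] → X
    (2,5)@(5, 11): e=[32,44,4] → X
    (3,5)@(7, 11): e=[40,0,40] → .  [on edge]
    (2,6)@(5, 13): e=[40,40,0] → X  [on edge]
    (3,6)@(7, 13): e=[48,-4,36] → .
    (2,7)@(5, 15): e=[48,36,-4] → .
  covered (11 px):
    . . . X
    . . X X
    . . X X
    . . X X
    . . X X
    . . X .
    . . X .
    . . . .
    . . . .
    . . . .
    . . . .
    . . . .

Z-buffer (winner per pixel, '.' = empty):
  . . . 1
  . . 1 1
  . . 1 0
  . . 0 0
  . 0 0 0
  0 0 0 0
  . . 1 .
  . . . .
  . . . .
  . . . .
  . . . .
  . . . .

Final: -1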